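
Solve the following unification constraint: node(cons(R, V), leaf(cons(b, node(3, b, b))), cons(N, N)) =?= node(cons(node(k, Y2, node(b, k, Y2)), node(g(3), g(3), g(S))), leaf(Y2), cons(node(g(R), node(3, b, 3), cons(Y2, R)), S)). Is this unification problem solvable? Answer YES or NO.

YES

Decompose node/3: cons(R, V) =?= cons(node(k, Y2, node(b, k, Y2)), node(g(3), g(3), g(S))),  leaf(cons(b, node(3, b, b))) =?= leaf(Y2),  cons(N, N) =?= cons(node(g(R), node(3, b, 3), cons(Y2, R)), S).
Decompose cons/2: R =?= node(k, Y2, node(b, k, Y2)),  V =?= node(g(3), g(3), g(S)).
Bind R := node(k, Y2, node(b, k, Y2)); substituting into the one remaining equation that mentions R gives: cons(N, N) =?= cons(node(g(node(k, Y2, node(b, k, Y2))), node(3, b, 3), cons(Y2, node(k, Y2, node(b, k, Y2)))), S).
Bind V := node(g(3), g(3), g(S)); no other remaining equation mentions V.
Decompose leaf/1: cons(b, node(3, b, b)) =?= Y2.
Bind Y2 := cons(b, node(3, b, b)); substituting into the remaining equation gives: cons(N, N) =?= cons(node(g(node(k, cons(b, node(3, b, b)), node(b, k, cons(b, node(3, b, b))))), node(3, b, 3), cons(cons(b, node(3, b, b)), node(k, cons(b, node(3, b, b)), node(b, k, cons(b, node(3, b, b)))))), S). Substituting into the earlier binding gives R := node(k, cons(b, node(3, b, b)), node(b, k, cons(b, node(3, b, b)))).
Decompose cons/2: N =?= node(g(node(k, cons(b, node(3, b, b)), node(b, k, cons(b, node(3, b, b))))), node(3, b, 3), cons(cons(b, node(3, b, b)), node(k, cons(b, node(3, b, b)), node(b, k, cons(b, node(3, b, b)))))),  N =?= S.
Bind N := node(g(node(k, cons(b, node(3, b, b)), node(b, k, cons(b, node(3, b, b))))), node(3, b, 3), cons(cons(b, node(3, b, b)), node(k, cons(b, node(3, b, b)), node(b, k, cons(b, node(3, b, b)))))); substituting into the remaining equation gives: node(g(node(k, cons(b, node(3, b, b)), node(b, k, cons(b, node(3, b, b))))), node(3, b, 3), cons(cons(b, node(3, b, b)), node(k, cons(b, node(3, b, b)), node(b, k, cons(b, node(3, b, b)))))) =?= S.
Bind S := node(g(node(k, cons(b, node(3, b, b)), node(b, k, cons(b, node(3, b, b))))), node(3, b, 3), cons(cons(b, node(3, b, b)), node(k, cons(b, node(3, b, b)), node(b, k, cons(b, node(3, b, b)))))). Substituting into the earlier binding gives V := node(g(3), g(3), g(node(g(node(k, cons(b, node(3, b, b)), node(b, k, cons(b, node(3, b, b))))), node(3, b, 3), cons(cons(b, node(3, b, b)), node(k, cons(b, node(3, b, b)), node(b, k, cons(b, node(3, b, b)))))))).
No equations remain and no clash or occurs-check failure arose, so a unifier exists.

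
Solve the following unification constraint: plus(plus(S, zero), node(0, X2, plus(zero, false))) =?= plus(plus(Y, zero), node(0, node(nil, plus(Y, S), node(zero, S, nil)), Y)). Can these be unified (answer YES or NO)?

Decompose plus/2: plus(S, zero) =?= plus(Y, zero),  node(0, X2, plus(zero, false)) =?= node(0, node(nil, plus(Y, S), node(zero, S, nil)), Y).
Decompose plus/2: S =?= Y,  zero =?= zero.
Bind S := Y; substituting into the one remaining equation that mentions S gives: node(0, X2, plus(zero, false)) =?= node(0, node(nil, plus(Y, Y), node(zero, Y, nil)), Y).
Delete trivial equation zero =?= zero.
Decompose node/3: 0 =?= 0,  X2 =?= node(nil, plus(Y, Y), node(zero, Y, nil)),  plus(zero, false) =?= Y.
Delete trivial equation 0 =?= 0.
Bind X2 := node(nil, plus(Y, Y), node(zero, Y, nil)); no other remaining equation mentions X2.
Bind Y := plus(zero, false). Substituting into the earlier bindings gives S := plus(zero, false), X2 := node(nil, plus(plus(zero, false), plus(zero, false)), node(zero, plus(zero, false), nil)).
No equations remain and no clash or occurs-check failure arose, so a unifier exists.

YES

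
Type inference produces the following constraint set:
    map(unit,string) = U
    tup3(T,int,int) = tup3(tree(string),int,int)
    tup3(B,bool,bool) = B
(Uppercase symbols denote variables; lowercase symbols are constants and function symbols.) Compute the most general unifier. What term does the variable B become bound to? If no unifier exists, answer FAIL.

FAIL

Bind U := map(unit,string); no other remaining equation mentions U.
Decompose tup3/3: T = tree(string),  int = int,  int = int.
Bind T := tree(string); no other remaining equation mentions T.
Delete trivial equation int = int.
Delete trivial equation int = int.
Occurs check fails: B occurs in tup3(B,bool,bool); the equation B = tup3(B,bool,bool) has no finite solution.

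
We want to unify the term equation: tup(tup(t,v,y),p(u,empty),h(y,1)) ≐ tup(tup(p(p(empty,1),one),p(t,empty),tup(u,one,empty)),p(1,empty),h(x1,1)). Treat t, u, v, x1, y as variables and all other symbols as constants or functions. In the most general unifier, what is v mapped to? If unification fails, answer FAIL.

Decompose tup/3: tup(t,v,y) ≐ tup(p(p(empty,1),one),p(t,empty),tup(u,one,empty)),  p(u,empty) ≐ p(1,empty),  h(y,1) ≐ h(x1,1).
Decompose tup/3: t ≐ p(p(empty,1),one),  v ≐ p(t,empty),  y ≐ tup(u,one,empty).
Bind t := p(p(empty,1),one); substituting into the one remaining equation that mentions t gives: v ≐ p(p(p(empty,1),one),empty).
Bind v := p(p(p(empty,1),one),empty); no other remaining equation mentions v.
Bind y := tup(u,one,empty); substituting into the one remaining equation that mentions y gives: h(tup(u,one,empty),1) ≐ h(x1,1).
Decompose p/2: u ≐ 1,  empty ≐ empty.
Bind u := 1; substituting into the one remaining equation that mentions u gives: h(tup(1,one,empty),1) ≐ h(x1,1). Substituting into the earlier binding gives y := tup(1,one,empty).
Delete trivial equation empty ≐ empty.
Decompose h/2: tup(1,one,empty) ≐ x1,  1 ≐ 1.
Bind x1 := tup(1,one,empty); no other remaining equation mentions x1.
Delete trivial equation 1 ≐ 1.
MGU = { t ↦ p(p(empty,1),one), v ↦ p(p(p(empty,1),one),empty), y ↦ tup(1,one,empty), u ↦ 1, x1 ↦ tup(1,one,empty) }, so v ↦ p(p(p(empty,1),one),empty).

p(p(p(empty,1),one),empty)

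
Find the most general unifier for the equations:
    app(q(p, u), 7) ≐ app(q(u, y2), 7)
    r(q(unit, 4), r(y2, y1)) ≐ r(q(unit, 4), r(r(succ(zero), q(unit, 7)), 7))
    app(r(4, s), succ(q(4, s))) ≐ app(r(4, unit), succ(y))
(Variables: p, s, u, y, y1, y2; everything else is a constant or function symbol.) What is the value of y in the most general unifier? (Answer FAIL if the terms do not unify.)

q(4, unit)

Decompose app/2: q(p, u) ≐ q(u, y2),  7 ≐ 7.
Decompose q/2: p ≐ u,  u ≐ y2.
Bind p := u; no other remaining equation mentions p.
Bind u := y2; no other remaining equation mentions u. Substituting into the earlier binding gives p := y2.
Delete trivial equation 7 ≐ 7.
Decompose r/2: q(unit, 4) ≐ q(unit, 4),  r(y2, y1) ≐ r(r(succ(zero), q(unit, 7)), 7).
Delete trivial equation q(unit, 4) ≐ q(unit, 4).
Decompose r/2: y2 ≐ r(succ(zero), q(unit, 7)),  y1 ≐ 7.
Bind y2 := r(succ(zero), q(unit, 7)); no other remaining equation mentions y2. Substituting into the earlier bindings gives p := r(succ(zero), q(unit, 7)), u := r(succ(zero), q(unit, 7)).
Bind y1 := 7; no other remaining equation mentions y1.
Decompose app/2: r(4, s) ≐ r(4, unit),  succ(q(4, s)) ≐ succ(y).
Decompose r/2: 4 ≐ 4,  s ≐ unit.
Delete trivial equation 4 ≐ 4.
Bind s := unit; substituting into the remaining equation gives: succ(q(4, unit)) ≐ succ(y).
Decompose succ/1: q(4, unit) ≐ y.
Bind y := q(4, unit).
MGU = { p := r(succ(zero), q(unit, 7)), u := r(succ(zero), q(unit, 7)), y2 := r(succ(zero), q(unit, 7)), y1 := 7, s := unit, y := q(4, unit) }, so y := q(4, unit).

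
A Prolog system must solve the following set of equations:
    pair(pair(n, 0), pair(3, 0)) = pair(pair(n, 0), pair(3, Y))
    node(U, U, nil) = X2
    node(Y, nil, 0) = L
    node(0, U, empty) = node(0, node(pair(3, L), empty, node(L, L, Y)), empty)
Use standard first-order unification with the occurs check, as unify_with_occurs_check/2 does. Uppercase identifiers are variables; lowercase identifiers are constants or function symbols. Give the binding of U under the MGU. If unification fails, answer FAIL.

node(pair(3, node(0, nil, 0)), empty, node(node(0, nil, 0), node(0, nil, 0), 0))

Decompose pair/2: pair(n, 0) = pair(n, 0),  pair(3, 0) = pair(3, Y).
Delete trivial equation pair(n, 0) = pair(n, 0).
Decompose pair/2: 3 = 3,  0 = Y.
Delete trivial equation 3 = 3.
Bind Y := 0; substituting into the 2 remaining equations that mention Y gives: node(0, nil, 0) = L,  node(0, U, empty) = node(0, node(pair(3, L), empty, node(L, L, 0)), empty).
Bind X2 := node(U, U, nil); no other remaining equation mentions X2.
Bind L := node(0, nil, 0); substituting into the remaining equation gives: node(0, U, empty) = node(0, node(pair(3, node(0, nil, 0)), empty, node(node(0, nil, 0), node(0, nil, 0), 0)), empty).
Decompose node/3: 0 = 0,  U = node(pair(3, node(0, nil, 0)), empty, node(node(0, nil, 0), node(0, nil, 0), 0)),  empty = empty.
Delete trivial equation 0 = 0.
Bind U := node(pair(3, node(0, nil, 0)), empty, node(node(0, nil, 0), node(0, nil, 0), 0)); no other remaining equation mentions U. Substituting into the earlier binding gives X2 := node(node(pair(3, node(0, nil, 0)), empty, node(node(0, nil, 0), node(0, nil, 0), 0)), node(pair(3, node(0, nil, 0)), empty, node(node(0, nil, 0), node(0, nil, 0), 0)), nil).
Delete trivial equation empty = empty.
MGU = { Y ↦ 0, X2 ↦ node(node(pair(3, node(0, nil, 0)), empty, node(node(0, nil, 0), node(0, nil, 0), 0)), node(pair(3, node(0, nil, 0)), empty, node(node(0, nil, 0), node(0, nil, 0), 0)), nil), L ↦ node(0, nil, 0), U ↦ node(pair(3, node(0, nil, 0)), empty, node(node(0, nil, 0), node(0, nil, 0), 0)) }, so U ↦ node(pair(3, node(0, nil, 0)), empty, node(node(0, nil, 0), node(0, nil, 0), 0)).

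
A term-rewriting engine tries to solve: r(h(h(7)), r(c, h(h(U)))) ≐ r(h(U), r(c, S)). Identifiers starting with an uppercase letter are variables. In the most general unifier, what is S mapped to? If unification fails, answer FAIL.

h(h(h(7)))

Decompose r/2: h(h(7)) ≐ h(U),  r(c, h(h(U))) ≐ r(c, S).
Decompose h/1: h(7) ≐ U.
Bind U := h(7); substituting into the remaining equation gives: r(c, h(h(h(7)))) ≐ r(c, S).
Decompose r/2: c ≐ c,  h(h(h(7))) ≐ S.
Delete trivial equation c ≐ c.
Bind S := h(h(h(7))).
MGU = { U := h(7), S := h(h(h(7))) }, so S := h(h(h(7))).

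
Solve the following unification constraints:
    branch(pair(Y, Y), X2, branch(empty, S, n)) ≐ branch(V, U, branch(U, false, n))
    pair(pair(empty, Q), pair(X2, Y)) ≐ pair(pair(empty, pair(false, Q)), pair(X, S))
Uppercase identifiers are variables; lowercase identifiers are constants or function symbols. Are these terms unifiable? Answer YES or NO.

Decompose branch/3: pair(Y, Y) ≐ V,  X2 ≐ U,  branch(empty, S, n) ≐ branch(U, false, n).
Bind V := pair(Y, Y); no other remaining equation mentions V.
Bind X2 := U; substituting into the one remaining equation that mentions X2 gives: pair(pair(empty, Q), pair(U, Y)) ≐ pair(pair(empty, pair(false, Q)), pair(X, S)).
Decompose branch/3: empty ≐ U,  S ≐ false,  n ≐ n.
Bind U := empty; substituting into the one remaining equation that mentions U gives: pair(pair(empty, Q), pair(empty, Y)) ≐ pair(pair(empty, pair(false, Q)), pair(X, S)). Substituting into the earlier binding gives X2 := empty.
Bind S := false; substituting into the one remaining equation that mentions S gives: pair(pair(empty, Q), pair(empty, Y)) ≐ pair(pair(empty, pair(false, Q)), pair(X, false)).
Delete trivial equation n ≐ n.
Decompose pair/2: pair(empty, Q) ≐ pair(empty, pair(false, Q)),  pair(empty, Y) ≐ pair(X, false).
Decompose pair/2: empty ≐ empty,  Q ≐ pair(false, Q).
Delete trivial equation empty ≐ empty.
Occurs check fails: Q occurs in pair(false, Q); the equation Q ≐ pair(false, Q) has no finite solution.

NO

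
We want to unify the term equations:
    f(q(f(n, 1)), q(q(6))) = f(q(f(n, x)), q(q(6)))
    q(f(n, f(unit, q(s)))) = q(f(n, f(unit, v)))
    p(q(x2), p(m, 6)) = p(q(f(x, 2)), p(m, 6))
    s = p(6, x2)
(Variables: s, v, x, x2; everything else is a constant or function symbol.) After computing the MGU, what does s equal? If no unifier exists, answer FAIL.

p(6, f(1, 2))

Decompose f/2: q(f(n, 1)) = q(f(n, x)),  q(q(6)) = q(q(6)).
Decompose q/1: f(n, 1) = f(n, x).
Decompose f/2: n = n,  1 = x.
Delete trivial equation n = n.
Bind x := 1; substituting into the one remaining equation that mentions x gives: p(q(x2), p(m, 6)) = p(q(f(1, 2)), p(m, 6)).
Delete trivial equation q(q(6)) = q(q(6)).
Decompose q/1: f(n, f(unit, q(s))) = f(n, f(unit, v)).
Decompose f/2: n = n,  f(unit, q(s)) = f(unit, v).
Delete trivial equation n = n.
Decompose f/2: unit = unit,  q(s) = v.
Delete trivial equation unit = unit.
Bind v := q(s); no other remaining equation mentions v.
Decompose p/2: q(x2) = q(f(1, 2)),  p(m, 6) = p(m, 6).
Decompose q/1: x2 = f(1, 2).
Bind x2 := f(1, 2); substituting into the one remaining equation that mentions x2 gives: s = p(6, f(1, 2)).
Delete trivial equation p(m, 6) = p(m, 6).
Bind s := p(6, f(1, 2)). Substituting into the earlier binding gives v := q(p(6, f(1, 2))).
MGU = { x := 1, v := q(p(6, f(1, 2))), x2 := f(1, 2), s := p(6, f(1, 2)) }, so s := p(6, f(1, 2)).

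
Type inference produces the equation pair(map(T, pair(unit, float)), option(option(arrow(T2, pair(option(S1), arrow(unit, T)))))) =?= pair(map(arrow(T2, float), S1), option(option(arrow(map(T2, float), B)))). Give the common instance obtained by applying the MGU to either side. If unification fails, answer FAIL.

FAIL

Decompose pair/2: map(T, pair(unit, float)) =?= map(arrow(T2, float), S1),  option(option(arrow(T2, pair(option(S1), arrow(unit, T))))) =?= option(option(arrow(map(T2, float), B))).
Decompose map/2: T =?= arrow(T2, float),  pair(unit, float) =?= S1.
Bind T := arrow(T2, float); substituting into the one remaining equation that mentions T gives: option(option(arrow(T2, pair(option(S1), arrow(unit, arrow(T2, float)))))) =?= option(option(arrow(map(T2, float), B))).
Bind S1 := pair(unit, float); substituting into the remaining equation gives: option(option(arrow(T2, pair(option(pair(unit, float)), arrow(unit, arrow(T2, float)))))) =?= option(option(arrow(map(T2, float), B))).
Decompose option/1: option(arrow(T2, pair(option(pair(unit, float)), arrow(unit, arrow(T2, float))))) =?= option(arrow(map(T2, float), B)).
Decompose option/1: arrow(T2, pair(option(pair(unit, float)), arrow(unit, arrow(T2, float)))) =?= arrow(map(T2, float), B).
Decompose arrow/2: T2 =?= map(T2, float),  pair(option(pair(unit, float)), arrow(unit, arrow(T2, float))) =?= B.
Occurs check fails: T2 occurs in map(T2, float); the equation T2 =?= map(T2, float) has no finite solution.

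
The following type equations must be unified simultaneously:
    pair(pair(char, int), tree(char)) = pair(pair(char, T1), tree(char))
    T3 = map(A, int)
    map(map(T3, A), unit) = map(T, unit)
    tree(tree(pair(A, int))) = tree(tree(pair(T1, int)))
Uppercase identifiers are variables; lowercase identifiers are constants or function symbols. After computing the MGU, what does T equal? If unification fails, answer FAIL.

Decompose pair/2: pair(char, int) = pair(char, T1),  tree(char) = tree(char).
Decompose pair/2: char = char,  int = T1.
Delete trivial equation char = char.
Bind T1 := int; substituting into the one remaining equation that mentions T1 gives: tree(tree(pair(A, int))) = tree(tree(pair(int, int))).
Delete trivial equation tree(char) = tree(char).
Bind T3 := map(A, int); substituting into the one remaining equation that mentions T3 gives: map(map(map(A, int), A), unit) = map(T, unit).
Decompose map/2: map(map(A, int), A) = T,  unit = unit.
Bind T := map(map(A, int), A); no other remaining equation mentions T.
Delete trivial equation unit = unit.
Decompose tree/1: tree(pair(A, int)) = tree(pair(int, int)).
Decompose tree/1: pair(A, int) = pair(int, int).
Decompose pair/2: A = int,  int = int.
Bind A := int; no other remaining equation mentions A. Substituting into the earlier bindings gives T3 := map(int, int), T := map(map(int, int), int).
Delete trivial equation int = int.
MGU = { T1 := int, T3 := map(int, int), T := map(map(int, int), int), A := int }, so T := map(map(int, int), int).

map(map(int, int), int)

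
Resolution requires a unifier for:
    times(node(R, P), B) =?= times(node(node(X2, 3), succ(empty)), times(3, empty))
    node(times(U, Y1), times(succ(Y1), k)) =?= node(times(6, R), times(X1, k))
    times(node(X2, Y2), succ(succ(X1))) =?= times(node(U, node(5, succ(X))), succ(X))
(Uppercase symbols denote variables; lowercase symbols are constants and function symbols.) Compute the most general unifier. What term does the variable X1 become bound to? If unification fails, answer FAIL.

succ(node(6, 3))

Decompose times/2: node(R, P) =?= node(node(X2, 3), succ(empty)),  B =?= times(3, empty).
Decompose node/2: R =?= node(X2, 3),  P =?= succ(empty).
Bind R := node(X2, 3); substituting into the one remaining equation that mentions R gives: node(times(U, Y1), times(succ(Y1), k)) =?= node(times(6, node(X2, 3)), times(X1, k)).
Bind P := succ(empty); no other remaining equation mentions P.
Bind B := times(3, empty); no other remaining equation mentions B.
Decompose node/2: times(U, Y1) =?= times(6, node(X2, 3)),  times(succ(Y1), k) =?= times(X1, k).
Decompose times/2: U =?= 6,  Y1 =?= node(X2, 3).
Bind U := 6; substituting into the one remaining equation that mentions U gives: times(node(X2, Y2), succ(succ(X1))) =?= times(node(6, node(5, succ(X))), succ(X)).
Bind Y1 := node(X2, 3); substituting into the one remaining equation that mentions Y1 gives: times(succ(node(X2, 3)), k) =?= times(X1, k).
Decompose times/2: succ(node(X2, 3)) =?= X1,  k =?= k.
Bind X1 := succ(node(X2, 3)); substituting into the one remaining equation that mentions X1 gives: times(node(X2, Y2), succ(succ(succ(node(X2, 3))))) =?= times(node(6, node(5, succ(X))), succ(X)).
Delete trivial equation k =?= k.
Decompose times/2: node(X2, Y2) =?= node(6, node(5, succ(X))),  succ(succ(succ(node(X2, 3)))) =?= succ(X).
Decompose node/2: X2 =?= 6,  Y2 =?= node(5, succ(X)).
Bind X2 := 6; substituting into the one remaining equation that mentions X2 gives: succ(succ(succ(node(6, 3)))) =?= succ(X). Substituting into the earlier bindings gives R := node(6, 3), Y1 := node(6, 3), X1 := succ(node(6, 3)).
Bind Y2 := node(5, succ(X)); no other remaining equation mentions Y2.
Decompose succ/1: succ(succ(node(6, 3))) =?= X.
Bind X := succ(succ(node(6, 3))). Substituting into the earlier binding gives Y2 := node(5, succ(succ(succ(node(6, 3))))).
MGU = { R -> node(6, 3), P -> succ(empty), B -> times(3, empty), U -> 6, Y1 -> node(6, 3), X1 -> succ(node(6, 3)), X2 -> 6, Y2 -> node(5, succ(succ(succ(node(6, 3))))), X -> succ(succ(node(6, 3))) }, so X1 -> succ(node(6, 3)).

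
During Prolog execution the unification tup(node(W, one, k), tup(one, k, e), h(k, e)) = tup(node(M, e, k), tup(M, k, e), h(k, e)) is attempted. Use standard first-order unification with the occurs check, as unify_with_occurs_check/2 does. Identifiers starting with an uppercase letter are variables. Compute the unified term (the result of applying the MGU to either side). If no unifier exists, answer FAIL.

Decompose tup/3: node(W, one, k) = node(M, e, k),  tup(one, k, e) = tup(M, k, e),  h(k, e) = h(k, e).
Decompose node/3: W = M,  one = e,  k = k.
Bind W := M; no other remaining equation mentions W.
Clash: constants one and e differ; no unifier exists.

FAIL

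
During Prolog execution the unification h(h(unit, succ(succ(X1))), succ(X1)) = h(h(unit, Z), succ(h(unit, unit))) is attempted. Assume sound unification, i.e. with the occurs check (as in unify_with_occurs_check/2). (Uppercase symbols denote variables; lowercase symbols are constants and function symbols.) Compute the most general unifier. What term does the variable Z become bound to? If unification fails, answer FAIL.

Decompose h/2: h(unit, succ(succ(X1))) = h(unit, Z),  succ(X1) = succ(h(unit, unit)).
Decompose h/2: unit = unit,  succ(succ(X1)) = Z.
Delete trivial equation unit = unit.
Bind Z := succ(succ(X1)); no other remaining equation mentions Z.
Decompose succ/1: X1 = h(unit, unit).
Bind X1 := h(unit, unit). Substituting into the earlier binding gives Z := succ(succ(h(unit, unit))).
MGU = { Z -> succ(succ(h(unit, unit))), X1 -> h(unit, unit) }, so Z -> succ(succ(h(unit, unit))).

succ(succ(h(unit, unit)))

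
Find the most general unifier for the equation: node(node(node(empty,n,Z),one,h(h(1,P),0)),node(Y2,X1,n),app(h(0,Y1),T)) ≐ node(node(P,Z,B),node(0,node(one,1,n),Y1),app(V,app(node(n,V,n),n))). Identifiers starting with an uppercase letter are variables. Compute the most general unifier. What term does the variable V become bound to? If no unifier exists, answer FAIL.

Decompose node/3: node(node(empty,n,Z),one,h(h(1,P),0)) ≐ node(P,Z,B),  node(Y2,X1,n) ≐ node(0,node(one,1,n),Y1),  app(h(0,Y1),T) ≐ app(V,app(node(n,V,n),n)).
Decompose node/3: node(empty,n,Z) ≐ P,  one ≐ Z,  h(h(1,P),0) ≐ B.
Bind P := node(empty,n,Z); substituting into the one remaining equation that mentions P gives: h(h(1,node(empty,n,Z)),0) ≐ B.
Bind Z := one; substituting into the one remaining equation that mentions Z gives: h(h(1,node(empty,n,one)),0) ≐ B. Substituting into the earlier binding gives P := node(empty,n,one).
Bind B := h(h(1,node(empty,n,one)),0); no other remaining equation mentions B.
Decompose node/3: Y2 ≐ 0,  X1 ≐ node(one,1,n),  n ≐ Y1.
Bind Y2 := 0; no other remaining equation mentions Y2.
Bind X1 := node(one,1,n); no other remaining equation mentions X1.
Bind Y1 := n; substituting into the remaining equation gives: app(h(0,n),T) ≐ app(V,app(node(n,V,n),n)).
Decompose app/2: h(0,n) ≐ V,  T ≐ app(node(n,V,n),n).
Bind V := h(0,n); substituting into the remaining equation gives: T ≐ app(node(n,h(0,n),n),n).
Bind T := app(node(n,h(0,n),n),n).
MGU = { P := node(empty,n,one), Z := one, B := h(h(1,node(empty,n,one)),0), Y2 := 0, X1 := node(one,1,n), Y1 := n, V := h(0,n), T := app(node(n,h(0,n),n),n) }, so V := h(0,n).

h(0,n)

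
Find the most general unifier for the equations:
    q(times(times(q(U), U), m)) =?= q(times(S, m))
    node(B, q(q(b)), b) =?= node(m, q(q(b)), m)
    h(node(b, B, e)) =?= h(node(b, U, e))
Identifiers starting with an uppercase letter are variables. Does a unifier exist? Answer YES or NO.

Decompose q/1: times(times(q(U), U), m) =?= times(S, m).
Decompose times/2: times(q(U), U) =?= S,  m =?= m.
Bind S := times(q(U), U); no other remaining equation mentions S.
Delete trivial equation m =?= m.
Decompose node/3: B =?= m,  q(q(b)) =?= q(q(b)),  b =?= m.
Bind B := m; substituting into the one remaining equation that mentions B gives: h(node(b, m, e)) =?= h(node(b, U, e)).
Delete trivial equation q(q(b)) =?= q(q(b)).
Clash: constants b and m differ; no unifier exists.

NO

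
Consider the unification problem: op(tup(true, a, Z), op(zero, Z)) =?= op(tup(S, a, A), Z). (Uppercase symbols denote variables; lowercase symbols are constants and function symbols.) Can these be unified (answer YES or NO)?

NO

Decompose op/2: tup(true, a, Z) =?= tup(S, a, A),  op(zero, Z) =?= Z.
Decompose tup/3: true =?= S,  a =?= a,  Z =?= A.
Bind S := true; no other remaining equation mentions S.
Delete trivial equation a =?= a.
Bind Z := A; substituting into the remaining equation gives: op(zero, A) =?= A.
Occurs check fails: A occurs in op(zero, A); the equation A =?= op(zero, A) has no finite solution.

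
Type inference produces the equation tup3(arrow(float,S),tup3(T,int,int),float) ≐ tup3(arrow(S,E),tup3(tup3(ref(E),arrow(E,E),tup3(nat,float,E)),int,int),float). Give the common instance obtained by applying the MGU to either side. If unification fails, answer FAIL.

Decompose tup3/3: arrow(float,S) ≐ arrow(S,E),  tup3(T,int,int) ≐ tup3(tup3(ref(E),arrow(E,E),tup3(nat,float,E)),int,int),  float ≐ float.
Decompose arrow/2: float ≐ S,  S ≐ E.
Bind S := float; substituting into the one remaining equation that mentions S gives: float ≐ E.
Bind E := float; substituting into the one remaining equation that mentions E gives: tup3(T,int,int) ≐ tup3(tup3(ref(float),arrow(float,float),tup3(nat,float,float)),int,int).
Decompose tup3/3: T ≐ tup3(ref(float),arrow(float,float),tup3(nat,float,float)),  int ≐ int,  int ≐ int.
Bind T := tup3(ref(float),arrow(float,float),tup3(nat,float,float)); no other remaining equation mentions T.
Delete trivial equation int ≐ int.
Delete trivial equation int ≐ int.
Delete trivial equation float ≐ float.
Applying the MGU to either side gives tup3(arrow(float,float),tup3(tup3(ref(float),arrow(float,float),tup3(nat,float,float)),int,int),float).

tup3(arrow(float,float),tup3(tup3(ref(float),arrow(float,float),tup3(nat,float,float)),int,int),float)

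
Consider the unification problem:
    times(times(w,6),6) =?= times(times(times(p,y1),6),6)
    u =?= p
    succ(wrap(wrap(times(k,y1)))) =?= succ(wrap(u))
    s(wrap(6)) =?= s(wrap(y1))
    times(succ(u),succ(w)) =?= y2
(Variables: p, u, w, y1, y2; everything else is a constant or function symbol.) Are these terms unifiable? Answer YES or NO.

Decompose times/2: times(w,6) =?= times(times(p,y1),6),  6 =?= 6.
Decompose times/2: w =?= times(p,y1),  6 =?= 6.
Bind w := times(p,y1); substituting into the one remaining equation that mentions w gives: times(succ(u),succ(times(p,y1))) =?= y2.
Delete trivial equation 6 =?= 6.
Delete trivial equation 6 =?= 6.
Bind u := p; substituting into the 2 remaining equations that mention u gives: succ(wrap(wrap(times(k,y1)))) =?= succ(wrap(p)),  times(succ(p),succ(times(p,y1))) =?= y2.
Decompose succ/1: wrap(wrap(times(k,y1))) =?= wrap(p).
Decompose wrap/1: wrap(times(k,y1)) =?= p.
Bind p := wrap(times(k,y1)); substituting into the one remaining equation that mentions p gives: times(succ(wrap(times(k,y1))),succ(times(wrap(times(k,y1)),y1))) =?= y2. Substituting into the earlier bindings gives w := times(wrap(times(k,y1)),y1), u := wrap(times(k,y1)).
Decompose s/1: wrap(6) =?= wrap(y1).
Decompose wrap/1: 6 =?= y1.
Bind y1 := 6; substituting into the remaining equation gives: times(succ(wrap(times(k,6))),succ(times(wrap(times(k,6)),6))) =?= y2. Substituting into the earlier bindings gives w := times(wrap(times(k,6)),6), u := wrap(times(k,6)), p := wrap(times(k,6)).
Bind y2 := times(succ(wrap(times(k,6))),succ(times(wrap(times(k,6)),6))).
No equations remain and no clash or occurs-check failure arose, so a unifier exists.

YES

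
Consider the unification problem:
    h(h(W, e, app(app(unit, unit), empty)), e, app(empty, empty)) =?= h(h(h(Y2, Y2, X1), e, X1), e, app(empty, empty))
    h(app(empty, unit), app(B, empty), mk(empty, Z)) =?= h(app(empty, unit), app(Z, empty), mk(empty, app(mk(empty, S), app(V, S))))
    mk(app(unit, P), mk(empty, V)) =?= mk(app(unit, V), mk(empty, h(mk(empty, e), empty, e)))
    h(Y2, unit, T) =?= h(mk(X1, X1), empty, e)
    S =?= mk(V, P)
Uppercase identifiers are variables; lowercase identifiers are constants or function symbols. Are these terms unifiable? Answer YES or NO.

Decompose h/3: h(W, e, app(app(unit, unit), empty)) =?= h(h(Y2, Y2, X1), e, X1),  e =?= e,  app(empty, empty) =?= app(empty, empty).
Decompose h/3: W =?= h(Y2, Y2, X1),  e =?= e,  app(app(unit, unit), empty) =?= X1.
Bind W := h(Y2, Y2, X1); no other remaining equation mentions W.
Delete trivial equation e =?= e.
Bind X1 := app(app(unit, unit), empty); substituting into the one remaining equation that mentions X1 gives: h(Y2, unit, T) =?= h(mk(app(app(unit, unit), empty), app(app(unit, unit), empty)), empty, e). Substituting into the earlier binding gives W := h(Y2, Y2, app(app(unit, unit), empty)).
Delete trivial equation e =?= e.
Delete trivial equation app(empty, empty) =?= app(empty, empty).
Decompose h/3: app(empty, unit) =?= app(empty, unit),  app(B, empty) =?= app(Z, empty),  mk(empty, Z) =?= mk(empty, app(mk(empty, S), app(V, S))).
Delete trivial equation app(empty, unit) =?= app(empty, unit).
Decompose app/2: B =?= Z,  empty =?= empty.
Bind B := Z; no other remaining equation mentions B.
Delete trivial equation empty =?= empty.
Decompose mk/2: empty =?= empty,  Z =?= app(mk(empty, S), app(V, S)).
Delete trivial equation empty =?= empty.
Bind Z := app(mk(empty, S), app(V, S)); no other remaining equation mentions Z. Substituting into the earlier binding gives B := app(mk(empty, S), app(V, S)).
Decompose mk/2: app(unit, P) =?= app(unit, V),  mk(empty, V) =?= mk(empty, h(mk(empty, e), empty, e)).
Decompose app/2: unit =?= unit,  P =?= V.
Delete trivial equation unit =?= unit.
Bind P := V; substituting into the one remaining equation that mentions P gives: S =?= mk(V, V).
Decompose mk/2: empty =?= empty,  V =?= h(mk(empty, e), empty, e).
Delete trivial equation empty =?= empty.
Bind V := h(mk(empty, e), empty, e); substituting into the one remaining equation that mentions V gives: S =?= mk(h(mk(empty, e), empty, e), h(mk(empty, e), empty, e)). Substituting into the earlier bindings gives B := app(mk(empty, S), app(h(mk(empty, e), empty, e), S)), Z := app(mk(empty, S), app(h(mk(empty, e), empty, e), S)), P := h(mk(empty, e), empty, e).
Decompose h/3: Y2 =?= mk(app(app(unit, unit), empty), app(app(unit, unit), empty)),  unit =?= empty,  T =?= e.
Bind Y2 := mk(app(app(unit, unit), empty), app(app(unit, unit), empty)); no other remaining equation mentions Y2. Substituting into the earlier binding gives W := h(mk(app(app(unit, unit), empty), app(app(unit, unit), empty)), mk(app(app(unit, unit), empty), app(app(unit, unit), empty)), app(app(unit, unit), empty)).
Clash: constants unit and empty differ; no unifier exists.

NO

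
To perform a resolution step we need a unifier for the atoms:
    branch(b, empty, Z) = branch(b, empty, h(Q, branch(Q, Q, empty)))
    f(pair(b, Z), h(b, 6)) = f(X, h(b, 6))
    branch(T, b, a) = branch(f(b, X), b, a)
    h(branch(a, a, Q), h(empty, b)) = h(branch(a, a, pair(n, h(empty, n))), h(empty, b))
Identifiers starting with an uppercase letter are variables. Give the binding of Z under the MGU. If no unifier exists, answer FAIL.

Decompose branch/3: b = b,  empty = empty,  Z = h(Q, branch(Q, Q, empty)).
Delete trivial equation b = b.
Delete trivial equation empty = empty.
Bind Z := h(Q, branch(Q, Q, empty)); substituting into the one remaining equation that mentions Z gives: f(pair(b, h(Q, branch(Q, Q, empty))), h(b, 6)) = f(X, h(b, 6)).
Decompose f/2: pair(b, h(Q, branch(Q, Q, empty))) = X,  h(b, 6) = h(b, 6).
Bind X := pair(b, h(Q, branch(Q, Q, empty))); substituting into the one remaining equation that mentions X gives: branch(T, b, a) = branch(f(b, pair(b, h(Q, branch(Q, Q, empty)))), b, a).
Delete trivial equation h(b, 6) = h(b, 6).
Decompose branch/3: T = f(b, pair(b, h(Q, branch(Q, Q, empty)))),  b = b,  a = a.
Bind T := f(b, pair(b, h(Q, branch(Q, Q, empty)))); no other remaining equation mentions T.
Delete trivial equation b = b.
Delete trivial equation a = a.
Decompose h/2: branch(a, a, Q) = branch(a, a, pair(n, h(empty, n))),  h(empty, b) = h(empty, b).
Decompose branch/3: a = a,  a = a,  Q = pair(n, h(empty, n)).
Delete trivial equation a = a.
Delete trivial equation a = a.
Bind Q := pair(n, h(empty, n)); no other remaining equation mentions Q. Substituting into the earlier bindings gives Z := h(pair(n, h(empty, n)), branch(pair(n, h(empty, n)), pair(n, h(empty, n)), empty)), X := pair(b, h(pair(n, h(empty, n)), branch(pair(n, h(empty, n)), pair(n, h(empty, n)), empty))), T := f(b, pair(b, h(pair(n, h(empty, n)), branch(pair(n, h(empty, n)), pair(n, h(empty, n)), empty)))).
Delete trivial equation h(empty, b) = h(empty, b).
MGU = { Z ↦ h(pair(n, h(empty, n)), branch(pair(n, h(empty, n)), pair(n, h(empty, n)), empty)), X ↦ pair(b, h(pair(n, h(empty, n)), branch(pair(n, h(empty, n)), pair(n, h(empty, n)), empty))), T ↦ f(b, pair(b, h(pair(n, h(empty, n)), branch(pair(n, h(empty, n)), pair(n, h(empty, n)), empty)))), Q ↦ pair(n, h(empty, n)) }, so Z ↦ h(pair(n, h(empty, n)), branch(pair(n, h(empty, n)), pair(n, h(empty, n)), empty)).

h(pair(n, h(empty, n)), branch(pair(n, h(empty, n)), pair(n, h(empty, n)), empty))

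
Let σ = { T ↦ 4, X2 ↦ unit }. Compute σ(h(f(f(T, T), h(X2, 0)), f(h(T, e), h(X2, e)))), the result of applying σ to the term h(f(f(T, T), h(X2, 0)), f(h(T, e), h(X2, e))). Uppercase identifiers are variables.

Replace each occurrence of T with 4.
Replace each occurrence of X2 with unit.
Result: h(f(f(4, 4), h(unit, 0)), f(h(4, e), h(unit, e))).

h(f(f(4, 4), h(unit, 0)), f(h(4, e), h(unit, e)))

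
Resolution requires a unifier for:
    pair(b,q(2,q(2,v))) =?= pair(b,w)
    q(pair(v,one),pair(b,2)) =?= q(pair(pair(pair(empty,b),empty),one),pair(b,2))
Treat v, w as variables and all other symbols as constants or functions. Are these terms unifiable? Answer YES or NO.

Decompose pair/2: b =?= b,  q(2,q(2,v)) =?= w.
Delete trivial equation b =?= b.
Bind w := q(2,q(2,v)); no other remaining equation mentions w.
Decompose q/2: pair(v,one) =?= pair(pair(pair(empty,b),empty),one),  pair(b,2) =?= pair(b,2).
Decompose pair/2: v =?= pair(pair(empty,b),empty),  one =?= one.
Bind v := pair(pair(empty,b),empty); no other remaining equation mentions v. Substituting into the earlier binding gives w := q(2,q(2,pair(pair(empty,b),empty))).
Delete trivial equation one =?= one.
Delete trivial equation pair(b,2) =?= pair(b,2).
No equations remain and no clash or occurs-check failure arose, so a unifier exists.

YES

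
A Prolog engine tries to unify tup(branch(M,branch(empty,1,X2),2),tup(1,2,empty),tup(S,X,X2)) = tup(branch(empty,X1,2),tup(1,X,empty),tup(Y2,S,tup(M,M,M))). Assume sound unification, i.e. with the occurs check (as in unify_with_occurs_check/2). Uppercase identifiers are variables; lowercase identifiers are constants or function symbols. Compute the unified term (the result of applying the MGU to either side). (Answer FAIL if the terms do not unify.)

Decompose tup/3: branch(M,branch(empty,1,X2),2) = branch(empty,X1,2),  tup(1,2,empty) = tup(1,X,empty),  tup(S,X,X2) = tup(Y2,S,tup(M,M,M)).
Decompose branch/3: M = empty,  branch(empty,1,X2) = X1,  2 = 2.
Bind M := empty; substituting into the one remaining equation that mentions M gives: tup(S,X,X2) = tup(Y2,S,tup(empty,empty,empty)).
Bind X1 := branch(empty,1,X2); no other remaining equation mentions X1.
Delete trivial equation 2 = 2.
Decompose tup/3: 1 = 1,  2 = X,  empty = empty.
Delete trivial equation 1 = 1.
Bind X := 2; substituting into the one remaining equation that mentions X gives: tup(S,2,X2) = tup(Y2,S,tup(empty,empty,empty)).
Delete trivial equation empty = empty.
Decompose tup/3: S = Y2,  2 = S,  X2 = tup(empty,empty,empty).
Bind S := Y2; substituting into the one remaining equation that mentions S gives: 2 = Y2.
Bind Y2 := 2; no other remaining equation mentions Y2. Substituting into the earlier binding gives S := 2.
Bind X2 := tup(empty,empty,empty). Substituting into the earlier binding gives X1 := branch(empty,1,tup(empty,empty,empty)).
Applying the MGU to either side gives tup(branch(empty,branch(empty,1,tup(empty,empty,empty)),2),tup(1,2,empty),tup(2,2,tup(empty,empty,empty))).

tup(branch(empty,branch(empty,1,tup(empty,empty,empty)),2),tup(1,2,empty),tup(2,2,tup(empty,empty,empty)))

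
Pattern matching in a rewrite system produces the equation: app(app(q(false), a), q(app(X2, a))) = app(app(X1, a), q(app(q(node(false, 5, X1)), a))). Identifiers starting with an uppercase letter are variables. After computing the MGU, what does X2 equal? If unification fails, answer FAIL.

q(node(false, 5, q(false)))

Decompose app/2: app(q(false), a) = app(X1, a),  q(app(X2, a)) = q(app(q(node(false, 5, X1)), a)).
Decompose app/2: q(false) = X1,  a = a.
Bind X1 := q(false); substituting into the one remaining equation that mentions X1 gives: q(app(X2, a)) = q(app(q(node(false, 5, q(false))), a)).
Delete trivial equation a = a.
Decompose q/1: app(X2, a) = app(q(node(false, 5, q(false))), a).
Decompose app/2: X2 = q(node(false, 5, q(false))),  a = a.
Bind X2 := q(node(false, 5, q(false))); no other remaining equation mentions X2.
Delete trivial equation a = a.
MGU = { X1 -> q(false), X2 -> q(node(false, 5, q(false))) }, so X2 -> q(node(false, 5, q(false))).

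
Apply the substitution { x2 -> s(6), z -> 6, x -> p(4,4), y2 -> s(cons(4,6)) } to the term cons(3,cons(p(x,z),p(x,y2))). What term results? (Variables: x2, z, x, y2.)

cons(3,cons(p(p(4,4),6),p(p(4,4),s(cons(4,6)))))

Replace each occurrence of z with 6.
Replace each occurrence of x with p(4,4).
Replace each occurrence of y2 with s(cons(4,6)).
Result: cons(3,cons(p(p(4,4),6),p(p(4,4),s(cons(4,6))))).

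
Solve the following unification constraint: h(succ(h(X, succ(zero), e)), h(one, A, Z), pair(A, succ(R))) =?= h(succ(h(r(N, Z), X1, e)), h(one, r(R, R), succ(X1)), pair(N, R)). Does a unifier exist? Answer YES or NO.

Decompose h/3: succ(h(X, succ(zero), e)) =?= succ(h(r(N, Z), X1, e)),  h(one, A, Z) =?= h(one, r(R, R), succ(X1)),  pair(A, succ(R)) =?= pair(N, R).
Decompose succ/1: h(X, succ(zero), e) =?= h(r(N, Z), X1, e).
Decompose h/3: X =?= r(N, Z),  succ(zero) =?= X1,  e =?= e.
Bind X := r(N, Z); no other remaining equation mentions X.
Bind X1 := succ(zero); substituting into the one remaining equation that mentions X1 gives: h(one, A, Z) =?= h(one, r(R, R), succ(succ(zero))).
Delete trivial equation e =?= e.
Decompose h/3: one =?= one,  A =?= r(R, R),  Z =?= succ(succ(zero)).
Delete trivial equation one =?= one.
Bind A := r(R, R); substituting into the one remaining equation that mentions A gives: pair(r(R, R), succ(R)) =?= pair(N, R).
Bind Z := succ(succ(zero)); no other remaining equation mentions Z. Substituting into the earlier binding gives X := r(N, succ(succ(zero))).
Decompose pair/2: r(R, R) =?= N,  succ(R) =?= R.
Bind N := r(R, R); no other remaining equation mentions N. Substituting into the earlier binding gives X := r(r(R, R), succ(succ(zero))).
Occurs check fails: R occurs in succ(R); the equation R =?= succ(R) has no finite solution.

NO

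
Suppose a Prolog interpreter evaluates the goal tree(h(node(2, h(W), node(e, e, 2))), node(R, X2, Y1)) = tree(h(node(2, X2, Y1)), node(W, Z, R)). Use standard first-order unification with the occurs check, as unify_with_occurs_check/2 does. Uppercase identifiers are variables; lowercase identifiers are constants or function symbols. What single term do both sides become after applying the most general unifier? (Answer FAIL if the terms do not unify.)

tree(h(node(2, h(node(e, e, 2)), node(e, e, 2))), node(node(e, e, 2), h(node(e, e, 2)), node(e, e, 2)))

Decompose tree/2: h(node(2, h(W), node(e, e, 2))) = h(node(2, X2, Y1)),  node(R, X2, Y1) = node(W, Z, R).
Decompose h/1: node(2, h(W), node(e, e, 2)) = node(2, X2, Y1).
Decompose node/3: 2 = 2,  h(W) = X2,  node(e, e, 2) = Y1.
Delete trivial equation 2 = 2.
Bind X2 := h(W); substituting into the one remaining equation that mentions X2 gives: node(R, h(W), Y1) = node(W, Z, R).
Bind Y1 := node(e, e, 2); substituting into the remaining equation gives: node(R, h(W), node(e, e, 2)) = node(W, Z, R).
Decompose node/3: R = W,  h(W) = Z,  node(e, e, 2) = R.
Bind R := W; substituting into the one remaining equation that mentions R gives: node(e, e, 2) = W.
Bind Z := h(W); no other remaining equation mentions Z.
Bind W := node(e, e, 2). Substituting into the earlier bindings gives X2 := h(node(e, e, 2)), R := node(e, e, 2), Z := h(node(e, e, 2)).
Applying the MGU to either side gives tree(h(node(2, h(node(e, e, 2)), node(e, e, 2))), node(node(e, e, 2), h(node(e, e, 2)), node(e, e, 2))).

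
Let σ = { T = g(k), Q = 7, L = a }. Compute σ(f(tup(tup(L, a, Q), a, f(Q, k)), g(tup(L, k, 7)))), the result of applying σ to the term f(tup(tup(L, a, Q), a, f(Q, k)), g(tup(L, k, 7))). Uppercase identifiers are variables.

Replace each occurrence of Q with 7.
Replace each occurrence of L with a.
Result: f(tup(tup(a, a, 7), a, f(7, k)), g(tup(a, k, 7))).

f(tup(tup(a, a, 7), a, f(7, k)), g(tup(a, k, 7)))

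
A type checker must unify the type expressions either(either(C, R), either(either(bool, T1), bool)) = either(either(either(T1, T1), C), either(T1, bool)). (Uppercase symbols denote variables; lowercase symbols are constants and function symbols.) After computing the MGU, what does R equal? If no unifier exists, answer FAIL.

FAIL

Decompose either/2: either(C, R) = either(either(T1, T1), C),  either(either(bool, T1), bool) = either(T1, bool).
Decompose either/2: C = either(T1, T1),  R = C.
Bind C := either(T1, T1); substituting into the one remaining equation that mentions C gives: R = either(T1, T1).
Bind R := either(T1, T1); no other remaining equation mentions R.
Decompose either/2: either(bool, T1) = T1,  bool = bool.
Occurs check fails: T1 occurs in either(bool, T1); the equation T1 = either(bool, T1) has no finite solution.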